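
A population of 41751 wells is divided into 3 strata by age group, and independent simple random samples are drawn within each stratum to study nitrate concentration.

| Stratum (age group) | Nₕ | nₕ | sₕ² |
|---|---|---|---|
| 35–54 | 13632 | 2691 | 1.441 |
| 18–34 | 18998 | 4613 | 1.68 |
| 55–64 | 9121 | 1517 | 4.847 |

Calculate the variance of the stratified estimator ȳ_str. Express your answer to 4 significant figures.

Var(ȳ_str) = Σₕ Wₕ²(1 − fₕ)sₕ²/nₕ with Wₕ = Nₕ/N, N = 41751.
35–54: Wₕ = 0.32650715; term = 0.32650715²·(1 − 0.19740317)·1.441/2691 = 4.5817682 × 10^-5.
18–34: Wₕ = 0.45503102; term = 0.45503102²·(1 − 0.24281503)·1.68/4613 = 5.7096543 × 10^-5.
55–64: Wₕ = 0.21846183; term = 0.21846183²·(1 − 0.16631948)·4.847/1517 = 1.2712713 × 10^-4.
Sum = 2.3004136 × 10^-4.

2.300 × 10^-4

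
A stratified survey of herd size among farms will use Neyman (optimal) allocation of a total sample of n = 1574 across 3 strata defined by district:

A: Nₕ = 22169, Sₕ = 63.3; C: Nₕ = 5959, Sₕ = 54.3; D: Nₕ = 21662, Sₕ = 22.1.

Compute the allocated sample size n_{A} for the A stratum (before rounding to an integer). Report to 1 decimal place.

Neyman allocation: nₕ = n·NₕSₕ / Σⱼ NⱼSⱼ.
Σ NⱼSⱼ = 22169·63.3 + 5959·54.3 + 21662·22.1 = 2.2056016 × 10^6.
n_{A} = 1574·22169·63.3 / (2.2056016 × 10^6) = 1001.4.

1001.4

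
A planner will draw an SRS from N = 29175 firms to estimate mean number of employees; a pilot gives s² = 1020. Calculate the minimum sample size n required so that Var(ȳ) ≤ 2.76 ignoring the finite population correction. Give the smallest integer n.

370

Without fpc, n₀ = s²/D = 1020/2.76 = 369.5652.
Rounding up, n = 370.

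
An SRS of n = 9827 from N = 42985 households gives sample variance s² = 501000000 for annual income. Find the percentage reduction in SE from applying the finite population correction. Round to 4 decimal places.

12.1715

f = n/N = 9827/42985 = 0.22861463.
SE_no-fpc = √(s²/n) = 225.79191; SE_fpc = √((1−f)s²/n) = 198.30976.
Ratio = √(1−f) = 0.87828547. Reduction = 100·(1 − 0.87828547) = 12.1715%.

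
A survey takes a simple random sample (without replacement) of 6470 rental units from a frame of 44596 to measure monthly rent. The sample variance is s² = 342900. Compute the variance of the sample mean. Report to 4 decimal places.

Under SRS without replacement, Var(ȳ) = (1 − f)·s²/n with f = n/N = 6470/44596 = 0.14508028.
Var(ȳ) = (1 − 0.14508028)·342900/6470 = 0.85491972·52.998454 = 45.309424.

45.3094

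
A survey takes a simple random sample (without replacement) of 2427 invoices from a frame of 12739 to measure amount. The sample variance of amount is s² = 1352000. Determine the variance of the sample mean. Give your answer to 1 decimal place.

Under SRS without replacement, Var(ȳ) = (1 − f)·s²/n with f = n/N = 2427/12739 = 0.19051731.
Var(ȳ) = (1 − 0.19051731)·1352000/2427 = 0.80948269·557.06634 = 450.93556.

450.9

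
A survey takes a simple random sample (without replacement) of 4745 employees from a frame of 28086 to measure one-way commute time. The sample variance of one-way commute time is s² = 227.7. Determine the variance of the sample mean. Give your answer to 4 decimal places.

Under SRS without replacement, Var(ȳ) = (1 − f)·s²/n with f = n/N = 4745/28086 = 0.16894538.
Var(ȳ) = (1 − 0.16894538)·227.7/4745 = 0.83105462·0.047987355 = 0.039880113.

0.0399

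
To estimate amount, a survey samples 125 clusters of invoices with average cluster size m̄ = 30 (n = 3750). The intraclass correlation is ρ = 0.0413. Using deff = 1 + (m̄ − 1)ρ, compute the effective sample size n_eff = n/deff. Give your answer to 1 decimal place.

deff = 1 + (30 − 1)·0.0413 = 1 + 1.1977 = 2.1977.
n_eff = 3750 / 2.1977 = 1706.3.

1706.3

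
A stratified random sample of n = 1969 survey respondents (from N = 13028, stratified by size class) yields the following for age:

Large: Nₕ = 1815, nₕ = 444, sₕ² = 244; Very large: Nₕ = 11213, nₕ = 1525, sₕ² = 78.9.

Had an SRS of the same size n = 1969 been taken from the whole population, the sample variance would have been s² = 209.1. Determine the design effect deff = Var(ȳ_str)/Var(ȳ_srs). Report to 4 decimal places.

Var(ȳ_str) = Σ Wₕ²(1−fₕ)sₕ²/nₕ with Wₕ = Nₕ/13028:
  Large: (1815/13028)²·(1−444/1815)·244/444 = 0.008056853
  Very large: (11213/13028)²·(1−1525/11213)·78.9/1525 = 0.033113693
  → Var(ȳ_str) = 0.041170546.
Var(ȳ_srs) = (1 − 1969/13028)·209.1/1969 = 0.090145993.
deff = 0.041170546 / 0.090145993 = 0.4567.

0.4567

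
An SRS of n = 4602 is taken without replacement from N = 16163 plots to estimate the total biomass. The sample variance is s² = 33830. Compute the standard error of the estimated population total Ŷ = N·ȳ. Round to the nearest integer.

37063

Var(Ŷ) = N²·Var(ȳ) = N²·(1 − n/N)·s²/n.
f = 4602/16163 = 0.28472437; Var(ȳ) = 0.71527563·33830/4602 = 5.2580996.
Var(Ŷ) = 16163² · 5.2580996 = 1.3736394 × 10^9.
SE(Ŷ) = √(1.3736394 × 10^9) = 37063.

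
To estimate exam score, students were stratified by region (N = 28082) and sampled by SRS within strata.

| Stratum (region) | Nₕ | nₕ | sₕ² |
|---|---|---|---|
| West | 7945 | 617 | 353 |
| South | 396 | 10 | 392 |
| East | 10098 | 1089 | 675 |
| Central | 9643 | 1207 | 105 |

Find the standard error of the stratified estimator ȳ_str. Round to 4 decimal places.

Var(ȳ_str) = Σₕ Wₕ²(1 − fₕ)sₕ²/nₕ with Wₕ = Nₕ/N, N = 28082.
West: Wₕ = 0.28292144; term = 0.28292144²·(1 − 0.07765890)·353/617 = 0.042238923.
South: Wₕ = 0.01410156; term = 0.01410156²·(1 − 0.02525253)·392/10 = 0.0075982309.
East: Wₕ = 0.35958977; term = 0.35958977²·(1 − 0.10784314)·675/1089 = 0.071504237.
Central: Wₕ = 0.34338722; term = 0.34338722²·(1 − 0.12516852)·105/1207 = 0.0089737651.
Sum = 0.13031516.
SE = √(0.13031516) = 0.3610.

0.3610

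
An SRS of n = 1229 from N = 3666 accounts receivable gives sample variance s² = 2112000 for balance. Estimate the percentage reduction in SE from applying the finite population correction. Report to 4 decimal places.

f = n/N = 1229/3666 = 0.33524277.
SE_no-fpc = √(s²/n) = 41.454436; SE_fpc = √((1−f)s²/n) = 33.798899.
Ratio = √(1−f) = 0.81532646. Reduction = 100·(1 − 0.81532646) = 18.4674%.

18.4674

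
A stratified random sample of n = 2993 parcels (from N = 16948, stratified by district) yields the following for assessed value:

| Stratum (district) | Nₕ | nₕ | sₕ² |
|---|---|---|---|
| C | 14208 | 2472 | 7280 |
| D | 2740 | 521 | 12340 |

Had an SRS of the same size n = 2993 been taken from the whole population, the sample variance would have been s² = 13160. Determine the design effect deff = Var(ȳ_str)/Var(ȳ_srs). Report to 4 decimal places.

Var(ȳ_str) = Σ Wₕ²(1−fₕ)sₕ²/nₕ with Wₕ = Nₕ/16948:
  C: (14208/16948)²·(1−2472/14208)·7280/2472 = 1.7096179
  D: (2740/16948)²·(1−521/2740)·12340/521 = 0.50135851
  → Var(ȳ_str) = 2.2109764.
Var(ȳ_srs) = (1 − 2993/16948)·13160/2993 = 3.6204334.
deff = 2.2109764 / 3.6204334 = 0.6107.

0.6107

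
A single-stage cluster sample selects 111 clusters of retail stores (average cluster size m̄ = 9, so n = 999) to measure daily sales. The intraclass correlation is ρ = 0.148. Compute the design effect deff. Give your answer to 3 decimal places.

2.184

deff = 1 + (9 − 1)·0.148 = 1 + 1.184 = 2.184.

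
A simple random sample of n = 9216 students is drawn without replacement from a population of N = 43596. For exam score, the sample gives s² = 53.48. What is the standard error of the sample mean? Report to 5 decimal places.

Under SRS without replacement, Var(ȳ) = (1 − f)·s²/n with f = n/N = 9216/43596 = 0.21139554.
Var(ȳ) = (1 − 0.21139554)·53.48/9216 = 0.78860446·0.0058029514 = 0.0045762333.
SE(ȳ) = √(0.0045762333) = 0.06765.

0.06765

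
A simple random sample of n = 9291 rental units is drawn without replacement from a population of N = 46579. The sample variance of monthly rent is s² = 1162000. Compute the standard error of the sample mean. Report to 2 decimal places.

Under SRS without replacement, Var(ȳ) = (1 − f)·s²/n with f = n/N = 9291/46579 = 0.19946757.
Var(ȳ) = (1 − 0.19946757)·1162000/9291 = 0.80053243·125.06727 = 100.1204.
SE(ȳ) = √(100.1204) = 10.01.

10.01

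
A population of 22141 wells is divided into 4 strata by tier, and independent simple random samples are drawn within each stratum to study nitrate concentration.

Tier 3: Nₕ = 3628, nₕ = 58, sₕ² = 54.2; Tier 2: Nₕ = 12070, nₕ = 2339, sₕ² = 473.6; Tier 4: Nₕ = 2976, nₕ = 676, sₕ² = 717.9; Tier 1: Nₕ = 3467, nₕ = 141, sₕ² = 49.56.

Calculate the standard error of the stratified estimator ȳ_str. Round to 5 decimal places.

Var(ȳ_str) = Σₕ Wₕ²(1 − fₕ)sₕ²/nₕ with Wₕ = Nₕ/N, N = 22141.
Tier 3: Wₕ = 0.16385890; term = 0.16385890²·(1 − 0.01598677)·54.2/58 = 0.024689502.
Tier 2: Wₕ = 0.54514250; term = 0.54514250²·(1 − 0.19378625)·473.6/2339 = 0.048512287.
Tier 4: Wₕ = 0.13441127; term = 0.13441127²·(1 − 0.22715054)·717.9/676 = 0.014828033.
Tier 1: Wₕ = 0.15658733; term = 0.15658733²·(1 − 0.04066917)·49.56/141 = 0.0082678732.
Sum = 0.096297695.
SE = √(0.096297695) = 0.31032.

0.31032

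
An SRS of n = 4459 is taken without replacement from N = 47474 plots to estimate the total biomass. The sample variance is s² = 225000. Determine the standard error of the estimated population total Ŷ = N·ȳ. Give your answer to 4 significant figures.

321000

Var(Ŷ) = N²·Var(ȳ) = N²·(1 − n/N)·s²/n.
f = 4459/47474 = 0.09392510; Var(ȳ) = 0.90607490·225000/4459 = 45.720308.
Var(Ŷ) = 47474² · 45.720308 = 1.0304355 × 10^11.
SE(Ŷ) = √(1.0304355 × 10^11) = 321000.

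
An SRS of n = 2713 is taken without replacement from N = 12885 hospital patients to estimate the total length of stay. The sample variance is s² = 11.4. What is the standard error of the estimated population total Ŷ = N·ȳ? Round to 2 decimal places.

Var(Ŷ) = N²·Var(ȳ) = N²·(1 − n/N)·s²/n.
f = 2713/12885 = 0.21055491; Var(ȳ) = 0.78944509·11.4/2713 = 0.0033172407.
Var(Ŷ) = 12885² · 0.0033172407 = 550739.
SE(Ŷ) = √(550739) = 742.12.

742.12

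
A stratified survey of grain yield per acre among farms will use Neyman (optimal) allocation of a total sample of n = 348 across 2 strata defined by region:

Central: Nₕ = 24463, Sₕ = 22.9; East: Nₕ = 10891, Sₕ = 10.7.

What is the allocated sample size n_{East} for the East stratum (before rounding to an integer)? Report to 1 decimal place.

Neyman allocation: nₕ = n·NₕSₕ / Σⱼ NⱼSⱼ.
Σ NⱼSⱼ = 24463·22.9 + 10891·10.7 = 676736.4.
n_{East} = 348·10891·10.7 / 676736.4 = 59.9.

59.9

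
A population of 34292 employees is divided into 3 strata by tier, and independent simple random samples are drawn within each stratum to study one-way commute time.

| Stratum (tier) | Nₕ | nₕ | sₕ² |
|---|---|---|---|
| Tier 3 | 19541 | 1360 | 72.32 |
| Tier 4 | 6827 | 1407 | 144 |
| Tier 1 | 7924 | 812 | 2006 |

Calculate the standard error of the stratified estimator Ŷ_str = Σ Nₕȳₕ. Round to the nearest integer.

Var(Ŷ_str) = Σₕ Nₕ²(1 − fₕ)sₕ²/nₕ.
Tier 3: 19541²·(1 − 1360/19541)·72.32/1360 = 1.8892266 × 10^7.
Tier 4: 6827²·(1 − 1407/6827)·144/1407 = 3.7870199 × 10^6.
Tier 1: 7924²·(1 − 812/7924)·2006/812 = 1.3922304 × 10^8.
Sum = 1.6190233 × 10^8.
SE = √(1.6190233 × 10^8) = 12724.

12724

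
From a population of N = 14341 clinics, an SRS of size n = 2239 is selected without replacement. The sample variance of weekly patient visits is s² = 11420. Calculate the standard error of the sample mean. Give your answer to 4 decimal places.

2.0747

Under SRS without replacement, Var(ȳ) = (1 − f)·s²/n with f = n/N = 2239/14341 = 0.15612579.
Var(ȳ) = (1 − 0.15612579)·11420/2239 = 0.84387421·5.1004913 = 4.304173.
SE(ȳ) = √(4.304173) = 2.0747.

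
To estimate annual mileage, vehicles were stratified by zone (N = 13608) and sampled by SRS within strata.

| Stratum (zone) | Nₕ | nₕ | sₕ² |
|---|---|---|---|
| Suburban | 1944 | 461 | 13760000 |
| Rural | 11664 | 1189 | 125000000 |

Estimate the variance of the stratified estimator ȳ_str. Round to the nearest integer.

Var(ȳ_str) = Σₕ Wₕ²(1 − fₕ)sₕ²/nₕ with Wₕ = Nₕ/N, N = 13608.
Suburban: Wₕ = 0.14285714; term = 0.14285714²·(1 − 0.23713992)·13760000/461 = 464.6932.
Rural: Wₕ = 0.85714286; term = 0.85714286²·(1 − 0.10193759)·125000000/1189 = 69365.113.
Sum = 69829.806.

69830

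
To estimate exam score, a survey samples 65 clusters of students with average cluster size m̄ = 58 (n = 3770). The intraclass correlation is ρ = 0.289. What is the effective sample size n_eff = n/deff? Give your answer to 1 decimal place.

215.8

deff = 1 + (58 − 1)·0.289 = 1 + 16.473 = 17.473.
n_eff = 3770 / 17.473 = 215.8.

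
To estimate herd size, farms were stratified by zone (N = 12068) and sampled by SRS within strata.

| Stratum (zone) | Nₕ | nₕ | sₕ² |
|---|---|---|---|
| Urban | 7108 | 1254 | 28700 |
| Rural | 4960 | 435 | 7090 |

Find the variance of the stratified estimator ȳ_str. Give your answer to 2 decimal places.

9.05

Var(ȳ_str) = Σₕ Wₕ²(1 − fₕ)sₕ²/nₕ with Wₕ = Nₕ/N, N = 12068.
Urban: Wₕ = 0.58899569; term = 0.58899569²·(1 − 0.17642093)·28700/1254 = 6.5390385.
Rural: Wₕ = 0.41100431; term = 0.41100431²·(1 − 0.08770161)·7090/435 = 2.5118091.
Sum = 9.0508476.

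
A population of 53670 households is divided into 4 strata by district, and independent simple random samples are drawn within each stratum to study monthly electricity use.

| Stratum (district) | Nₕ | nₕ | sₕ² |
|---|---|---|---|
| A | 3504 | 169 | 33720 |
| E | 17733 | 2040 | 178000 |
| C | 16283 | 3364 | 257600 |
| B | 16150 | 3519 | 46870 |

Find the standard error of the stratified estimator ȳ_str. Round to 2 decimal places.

3.97

Var(ȳ_str) = Σₕ Wₕ²(1 − fₕ)sₕ²/nₕ with Wₕ = Nₕ/N, N = 53670.
A: Wₕ = 0.06528787; term = 0.06528787²·(1 − 0.04823059)·33720/169 = 0.80946413.
E: Wₕ = 0.33040805; term = 0.33040805²·(1 − 0.11503976)·178000/2040 = 8.4297527.
C: Wₕ = 0.30339109; term = 0.30339109²·(1 − 0.20659584)·257600/3364 = 5.5922941.
B: Wₕ = 0.30091299; term = 0.30091299²·(1 − 0.21789474)·46870/3519 = 0.94324119.
Sum = 15.774752.
SE = √(15.774752) = 3.97.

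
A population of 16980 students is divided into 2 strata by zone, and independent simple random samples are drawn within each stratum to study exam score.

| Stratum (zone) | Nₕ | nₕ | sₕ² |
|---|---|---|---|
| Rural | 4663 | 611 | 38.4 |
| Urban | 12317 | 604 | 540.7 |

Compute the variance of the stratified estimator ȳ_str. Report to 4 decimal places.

Var(ȳ_str) = Σₕ Wₕ²(1 − fₕ)sₕ²/nₕ with Wₕ = Nₕ/N, N = 16980.
Rural: Wₕ = 0.27461720; term = 0.27461720²·(1 − 0.13103152)·38.4/611 = 0.0041185989.
Urban: Wₕ = 0.72538280; term = 0.72538280²·(1 − 0.04903792)·540.7/604 = 0.44793721.
Sum = 0.45205581.

0.4521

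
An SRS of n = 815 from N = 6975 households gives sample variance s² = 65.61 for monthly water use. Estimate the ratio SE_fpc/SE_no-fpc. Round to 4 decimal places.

f = n/N = 815/6975 = 0.11684588.
SE_no-fpc = √(s²/n) = 0.28373062; SE_fpc = √((1−f)s²/n) = 0.26663949.
Ratio = √(1−f) = 0.93976280.

0.9398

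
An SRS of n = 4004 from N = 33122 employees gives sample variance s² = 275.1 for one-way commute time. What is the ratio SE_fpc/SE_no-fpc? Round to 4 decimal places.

f = n/N = 4004/33122 = 0.12088642.
SE_no-fpc = √(s²/n) = 0.26211885; SE_fpc = √((1−f)s²/n) = 0.24576541.
Ratio = √(1−f) = 0.93761057.

0.9376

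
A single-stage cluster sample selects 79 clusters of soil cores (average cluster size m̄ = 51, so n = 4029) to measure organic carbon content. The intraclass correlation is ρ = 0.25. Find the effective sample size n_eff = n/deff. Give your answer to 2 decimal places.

298.44

deff = 1 + (51 − 1)·0.25 = 1 + 12.5 = 13.5.
n_eff = 4029 / 13.5 = 298.44.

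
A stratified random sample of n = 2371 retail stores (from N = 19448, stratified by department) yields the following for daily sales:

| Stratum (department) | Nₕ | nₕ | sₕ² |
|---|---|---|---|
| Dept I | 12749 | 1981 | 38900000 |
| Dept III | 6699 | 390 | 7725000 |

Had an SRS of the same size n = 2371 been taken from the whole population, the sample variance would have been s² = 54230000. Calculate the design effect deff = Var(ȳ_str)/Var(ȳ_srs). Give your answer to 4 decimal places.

0.4651

Var(ȳ_str) = Σ Wₕ²(1−fₕ)sₕ²/nₕ with Wₕ = Nₕ/19448:
  Dept I: (12749/19448)²·(1−1981/12749)·38900000/1981 = 7127.3224
  Dept III: (6699/19448)²·(1−390/6699)·7725000/390 = 2213.3724
  → Var(ȳ_str) = 9340.6948.
Var(ȳ_srs) = (1 − 2371/19448)·54230000/2371 = 20083.744.
deff = 9340.6948 / 20083.744 = 0.4651.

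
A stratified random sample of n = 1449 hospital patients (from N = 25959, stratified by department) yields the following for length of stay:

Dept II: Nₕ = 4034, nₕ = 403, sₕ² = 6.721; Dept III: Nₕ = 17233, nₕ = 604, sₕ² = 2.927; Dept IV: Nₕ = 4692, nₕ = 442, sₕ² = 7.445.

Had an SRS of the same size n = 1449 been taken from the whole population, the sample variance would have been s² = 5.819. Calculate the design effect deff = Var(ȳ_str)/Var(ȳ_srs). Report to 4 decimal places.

Var(ȳ_str) = Σ Wₕ²(1−fₕ)sₕ²/nₕ with Wₕ = Nₕ/25959:
  Dept II: (4034/25959)²·(1−403/4034)·6.721/403 = 3.625059 × 10^-4
  Dept III: (17233/25959)²·(1−604/17233)·2.927/604 = 0.0020608049
  Dept IV: (4692/25959)²·(1−442/4692)·7.445/442 = 4.9844065 × 10^-4
  → Var(ȳ_str) = 0.0029217515.
Var(ȳ_srs) = (1 − 1449/25959)·5.819/1449 = 0.0037917118.
deff = 0.0029217515 / 0.0037917118 = 0.7706.

0.7706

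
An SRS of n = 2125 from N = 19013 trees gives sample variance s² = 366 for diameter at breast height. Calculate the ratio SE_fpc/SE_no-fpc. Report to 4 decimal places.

0.9425

f = n/N = 2125/19013 = 0.11176563.
SE_no-fpc = √(s²/n) = 0.4150124; SE_fpc = √((1−f)s²/n) = 0.39113336.
Ratio = √(1−f) = 0.94246186.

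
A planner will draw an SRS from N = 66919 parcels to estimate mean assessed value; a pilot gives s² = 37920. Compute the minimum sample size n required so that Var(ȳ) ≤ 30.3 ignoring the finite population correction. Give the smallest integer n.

1252

Without fpc, n₀ = s²/D = 37920/30.3 = 1251.4851.
Rounding up, n = 1252.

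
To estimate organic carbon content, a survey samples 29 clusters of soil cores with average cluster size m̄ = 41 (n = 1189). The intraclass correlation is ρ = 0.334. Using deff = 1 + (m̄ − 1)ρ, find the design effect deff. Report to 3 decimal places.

deff = 1 + (41 − 1)·0.334 = 1 + 13.36 = 14.36.

14.360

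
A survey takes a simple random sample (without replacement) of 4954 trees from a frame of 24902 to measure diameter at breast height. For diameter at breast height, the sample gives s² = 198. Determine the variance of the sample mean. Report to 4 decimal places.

0.0320

Under SRS without replacement, Var(ȳ) = (1 − f)·s²/n with f = n/N = 4954/24902 = 0.19893984.
Var(ȳ) = (1 − 0.19893984)·198/4954 = 0.80106016·0.039967703 = 0.032016534.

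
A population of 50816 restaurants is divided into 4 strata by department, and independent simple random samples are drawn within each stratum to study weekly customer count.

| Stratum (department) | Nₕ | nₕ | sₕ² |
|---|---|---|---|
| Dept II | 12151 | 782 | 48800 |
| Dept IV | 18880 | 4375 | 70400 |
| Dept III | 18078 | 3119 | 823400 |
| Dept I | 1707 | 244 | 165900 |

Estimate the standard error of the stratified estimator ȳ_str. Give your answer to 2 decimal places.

5.77

Var(ȳ_str) = Σₕ Wₕ²(1 − fₕ)sₕ²/nₕ with Wₕ = Nₕ/N, N = 50816.
Dept II: Wₕ = 0.23911760; term = 0.23911760²·(1 − 0.06435684)·48800/782 = 3.3384617.
Dept IV: Wₕ = 0.37153652; term = 0.37153652²·(1 − 0.23172669)·70400/4375 = 1.7065278.
Dept III: Wₕ = 0.35575409; term = 0.35575409²·(1 − 0.17253015)·823400/3119 = 27.646966.
Dept I: Wₕ = 0.03359178; term = 0.03359178²·(1 − 0.14294083)·165900/244 = 0.65755707.
Sum = 33.349513.
SE = √(33.349513) = 5.77.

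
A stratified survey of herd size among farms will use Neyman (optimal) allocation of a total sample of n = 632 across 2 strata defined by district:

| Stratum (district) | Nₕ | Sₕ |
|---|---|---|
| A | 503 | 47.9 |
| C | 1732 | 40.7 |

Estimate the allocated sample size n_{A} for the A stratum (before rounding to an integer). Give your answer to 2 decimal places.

Neyman allocation: nₕ = n·NₕSₕ / Σⱼ NⱼSⱼ.
Σ NⱼSⱼ = 503·47.9 + 1732·40.7 = 94586.1.
n_{A} = 632·503·47.9 / 94586.1 = 160.99.

160.99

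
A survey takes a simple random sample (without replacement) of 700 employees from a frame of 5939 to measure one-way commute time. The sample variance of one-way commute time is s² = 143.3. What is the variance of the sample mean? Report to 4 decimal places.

Under SRS without replacement, Var(ȳ) = (1 − f)·s²/n with f = n/N = 700/5939 = 0.11786496.
Var(ȳ) = (1 − 0.11786496)·143.3/700 = 0.88213504·0.20471429 = 0.18058564.

0.1806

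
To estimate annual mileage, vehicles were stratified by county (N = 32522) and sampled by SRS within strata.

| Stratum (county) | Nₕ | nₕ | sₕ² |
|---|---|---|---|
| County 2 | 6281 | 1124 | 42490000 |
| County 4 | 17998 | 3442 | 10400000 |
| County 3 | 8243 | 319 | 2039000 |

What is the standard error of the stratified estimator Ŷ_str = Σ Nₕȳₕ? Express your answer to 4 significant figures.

1.560 × 10^6

Var(Ŷ_str) = Σₕ Nₕ²(1 − fₕ)sₕ²/nₕ.
County 2: 6281²·(1 − 1124/6281)·42490000/1124 = 1.2244649 × 10^12.
County 4: 17998²·(1 − 3442/17998)·10400000/3442 = 7.9156898 × 10^11.
County 3: 8243²·(1 − 319/8243)·2039000/319 = 4.1749984 × 10^11.
Sum = 2.4335337 × 10^12.
SE = √(2.4335337 × 10^12) = 1.560 × 10^6.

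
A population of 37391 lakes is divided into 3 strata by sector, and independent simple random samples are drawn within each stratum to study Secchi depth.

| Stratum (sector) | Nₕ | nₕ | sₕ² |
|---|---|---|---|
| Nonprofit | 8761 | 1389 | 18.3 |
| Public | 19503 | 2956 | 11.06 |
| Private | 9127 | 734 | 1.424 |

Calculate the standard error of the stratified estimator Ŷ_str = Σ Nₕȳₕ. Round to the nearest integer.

Var(Ŷ_str) = Σₕ Nₕ²(1 − fₕ)sₕ²/nₕ.
Nonprofit: 8761²·(1 − 1389/8761)·18.3/1389 = 850918.27.
Public: 19503²·(1 − 2956/19503)·11.06/2956 = 1.2074562 × 10^6.
Private: 9127²·(1 − 734/9127)·1.424/734 = 148613.82.
Sum = 2.2069883 × 10^6.
SE = √(2.2069883 × 10^6) = 1486.

1486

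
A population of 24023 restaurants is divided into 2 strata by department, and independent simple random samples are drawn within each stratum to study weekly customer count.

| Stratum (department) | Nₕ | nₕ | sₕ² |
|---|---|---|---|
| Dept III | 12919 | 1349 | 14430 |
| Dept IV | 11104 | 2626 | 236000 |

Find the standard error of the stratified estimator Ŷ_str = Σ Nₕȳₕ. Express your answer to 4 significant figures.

Var(Ŷ_str) = Σₕ Nₕ²(1 − fₕ)sₕ²/nₕ.
Dept III: 12919²·(1 − 1349/12919)·14430/1349 = 1.5988828 × 10^9.
Dept IV: 11104²·(1 − 2626/11104)·236000/2626 = 8.4603854 × 10^9.
Sum = 1.0059268 × 10^10.
SE = √(1.0059268 × 10^10) = 100300.

100300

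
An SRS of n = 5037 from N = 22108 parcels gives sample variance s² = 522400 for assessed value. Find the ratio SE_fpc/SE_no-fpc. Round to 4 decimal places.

f = n/N = 5037/22108 = 0.22783608.
SE_no-fpc = √(s²/n) = 10.183935; SE_fpc = √((1−f)s²/n) = 8.9489146.
Ratio = √(1−f) = 0.87872858.

0.8787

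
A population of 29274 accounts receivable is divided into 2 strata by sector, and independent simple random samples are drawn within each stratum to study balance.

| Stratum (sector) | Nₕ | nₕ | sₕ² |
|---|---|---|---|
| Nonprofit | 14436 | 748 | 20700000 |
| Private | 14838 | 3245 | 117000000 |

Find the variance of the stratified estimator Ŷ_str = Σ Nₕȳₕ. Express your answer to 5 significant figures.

Var(Ŷ_str) = Σₕ Nₕ²(1 − fₕ)sₕ²/nₕ.
Nonprofit: 14436²·(1 − 748/14436)·20700000/748 = 5.4683414 × 10^12.
Private: 14838²·(1 − 3245/14838)·117000000/3245 = 6.2021514 × 10^12.
Sum = 1.1670493 × 10^13.

1.1670 × 10^13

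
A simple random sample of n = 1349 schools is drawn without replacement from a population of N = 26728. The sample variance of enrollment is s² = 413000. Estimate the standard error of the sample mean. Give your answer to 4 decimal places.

17.0499

Under SRS without replacement, Var(ȳ) = (1 − f)·s²/n with f = n/N = 1349/26728 = 0.05047142.
Var(ȳ) = (1 − 0.05047142)·413000/1349 = 0.94952858·306.15271 = 290.70075.
SE(ȳ) = √(290.70075) = 17.0499.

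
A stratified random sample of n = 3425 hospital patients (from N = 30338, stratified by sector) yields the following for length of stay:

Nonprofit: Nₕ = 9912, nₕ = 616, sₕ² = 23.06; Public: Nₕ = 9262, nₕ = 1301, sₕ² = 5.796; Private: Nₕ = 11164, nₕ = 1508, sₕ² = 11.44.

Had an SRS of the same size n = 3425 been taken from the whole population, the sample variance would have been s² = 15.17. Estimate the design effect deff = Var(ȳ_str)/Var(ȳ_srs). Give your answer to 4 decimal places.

Var(ȳ_str) = Σ Wₕ²(1−fₕ)sₕ²/nₕ with Wₕ = Nₕ/30338:
  Nonprofit: (9912/30338)²·(1−616/9912)·23.06/616 = 0.0037476766
  Public: (9262/30338)²·(1−1301/9262)·5.796/1301 = 3.569025 × 10^-4
  Private: (11164/30338)²·(1−1508/11164)·11.44/1508 = 8.8852136 × 10^-4
  → Var(ȳ_str) = 0.0049931005.
Var(ȳ_srs) = (1 − 3425/30338)·15.17/3425 = 0.0039291641.
deff = 0.0049931005 / 0.0039291641 = 1.2708.

1.2708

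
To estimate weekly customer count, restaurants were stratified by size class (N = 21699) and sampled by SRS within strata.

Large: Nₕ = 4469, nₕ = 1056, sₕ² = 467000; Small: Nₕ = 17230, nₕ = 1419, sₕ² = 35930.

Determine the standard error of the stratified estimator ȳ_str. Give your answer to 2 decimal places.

Var(ȳ_str) = Σₕ Wₕ²(1 − fₕ)sₕ²/nₕ with Wₕ = Nₕ/N, N = 21699.
Large: Wₕ = 0.20595419; term = 0.20595419²·(1 − 0.23629447)·467000/1056 = 14.325842.
Small: Wₕ = 0.79404581; term = 0.79404581²·(1 − 0.08235636)·35930/1419 = 14.65008.
Sum = 28.975922.
SE = √(28.975922) = 5.38.

5.38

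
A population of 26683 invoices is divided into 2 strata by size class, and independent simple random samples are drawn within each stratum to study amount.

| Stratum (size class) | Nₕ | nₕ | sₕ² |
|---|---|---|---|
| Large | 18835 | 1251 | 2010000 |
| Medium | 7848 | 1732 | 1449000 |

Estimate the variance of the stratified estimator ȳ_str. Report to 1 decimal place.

Var(ȳ_str) = Σₕ Wₕ²(1 − fₕ)sₕ²/nₕ with Wₕ = Nₕ/N, N = 26683.
Large: Wₕ = 0.70588015; term = 0.70588015²·(1 − 0.06641890)·2010000/1251 = 747.39938.
Medium: Wₕ = 0.29411985; term = 0.29411985²·(1 − 0.22069317)·1449000/1732 = 56.399812.
Sum = 803.79919.

803.8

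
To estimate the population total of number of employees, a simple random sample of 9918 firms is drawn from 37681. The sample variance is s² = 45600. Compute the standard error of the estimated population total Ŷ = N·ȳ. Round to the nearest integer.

69353

Var(Ŷ) = N²·Var(ȳ) = N²·(1 − n/N)·s²/n.
f = 9918/37681 = 0.26320958; Var(ȳ) = 0.73679042·45600/9918 = 3.3875422.
Var(Ŷ) = 37681² · 3.3875422 = 4.8098281 × 10^9.
SE(Ŷ) = √(4.8098281 × 10^9) = 69353.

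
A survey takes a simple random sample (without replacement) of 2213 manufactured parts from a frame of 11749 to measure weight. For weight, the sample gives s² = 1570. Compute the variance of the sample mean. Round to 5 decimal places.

0.57582

Under SRS without replacement, Var(ȳ) = (1 − f)·s²/n with f = n/N = 2213/11749 = 0.18835646.
Var(ȳ) = (1 − 0.18835646)·1570/2213 = 0.81164354·0.70944419 = 0.5758158.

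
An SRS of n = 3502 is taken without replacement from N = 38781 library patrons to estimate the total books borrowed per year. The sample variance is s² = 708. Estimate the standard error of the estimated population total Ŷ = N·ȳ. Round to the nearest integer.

16631

Var(Ŷ) = N²·Var(ȳ) = N²·(1 − n/N)·s²/n.
f = 3502/38781 = 0.09030195; Var(ȳ) = 0.90969805·708/3502 = 0.18391383.
Var(Ŷ) = 38781² · 0.18391383 = 2.7660014 × 10^8.
SE(Ŷ) = √(2.7660014 × 10^8) = 16631.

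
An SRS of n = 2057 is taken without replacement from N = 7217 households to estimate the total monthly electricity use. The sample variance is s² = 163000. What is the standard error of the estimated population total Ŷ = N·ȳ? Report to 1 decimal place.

54322.5

Var(Ŷ) = N²·Var(ȳ) = N²·(1 − n/N)·s²/n.
f = 2057/7217 = 0.28502148; Var(ȳ) = 0.71497852·163000/2057 = 56.656052.
Var(Ŷ) = 7217² · 56.656052 = 2.9509355 × 10^9.
SE(Ŷ) = √(2.9509355 × 10^9) = 54322.5.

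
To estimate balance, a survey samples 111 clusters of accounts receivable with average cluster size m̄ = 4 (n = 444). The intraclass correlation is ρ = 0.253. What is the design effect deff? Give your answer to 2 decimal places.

deff = 1 + (4 − 1)·0.253 = 1 + 0.759 = 1.759.

1.76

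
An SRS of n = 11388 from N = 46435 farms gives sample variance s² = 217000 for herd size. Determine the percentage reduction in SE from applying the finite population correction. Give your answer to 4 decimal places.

f = n/N = 11388/46435 = 0.24524604.
SE_no-fpc = √(s²/n) = 4.36522; SE_fpc = √((1−f)s²/n) = 3.7923537.
Ratio = √(1−f) = 0.86876577. Reduction = 100·(1 − 0.86876577) = 13.1234%.

13.1234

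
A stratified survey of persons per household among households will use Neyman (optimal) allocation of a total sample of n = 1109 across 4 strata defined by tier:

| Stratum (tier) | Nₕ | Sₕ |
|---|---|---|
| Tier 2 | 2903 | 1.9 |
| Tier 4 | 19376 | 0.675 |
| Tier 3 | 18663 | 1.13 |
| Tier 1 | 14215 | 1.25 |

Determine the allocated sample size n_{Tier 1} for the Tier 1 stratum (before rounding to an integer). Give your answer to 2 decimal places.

342.99

Neyman allocation: nₕ = n·NₕSₕ / Σⱼ NⱼSⱼ.
Σ NⱼSⱼ = 2903·1.9 + 19376·0.675 + 18663·1.13 + 14215·1.25 = 57452.44.
n_{Tier 1} = 1109·14215·1.25 / 57452.44 = 342.99.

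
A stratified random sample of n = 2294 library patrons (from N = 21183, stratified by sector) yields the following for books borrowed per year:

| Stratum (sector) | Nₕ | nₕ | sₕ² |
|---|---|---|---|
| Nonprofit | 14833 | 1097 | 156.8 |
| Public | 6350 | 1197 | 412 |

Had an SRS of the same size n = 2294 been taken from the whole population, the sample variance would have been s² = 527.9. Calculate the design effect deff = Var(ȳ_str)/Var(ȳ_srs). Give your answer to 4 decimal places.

Var(ȳ_str) = Σ Wₕ²(1−fₕ)sₕ²/nₕ with Wₕ = Nₕ/21183:
  Nonprofit: (14833/21183)²·(1−1097/14833)·156.8/1097 = 0.064901357
  Public: (6350/21183)²·(1−1197/6350)·412/1197 = 0.025099323
  → Var(ȳ_str) = 0.09000068.
Var(ȳ_srs) = (1 − 2294/21183)·527.9/2294 = 0.20520113.
deff = 0.09000068 / 0.20520113 = 0.4386.

0.4386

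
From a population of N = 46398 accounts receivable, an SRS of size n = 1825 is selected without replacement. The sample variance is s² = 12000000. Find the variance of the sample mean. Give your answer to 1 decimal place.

6316.7

Under SRS without replacement, Var(ȳ) = (1 − f)·s²/n with f = n/N = 1825/46398 = 0.03933359.
Var(ȳ) = (1 − 0.03933359)·12000000/1825 = 0.96066641·6575.3425 = 6316.7106.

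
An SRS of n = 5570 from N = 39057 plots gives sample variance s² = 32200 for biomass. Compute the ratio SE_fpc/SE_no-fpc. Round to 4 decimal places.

0.9260

f = n/N = 5570/39057 = 0.14261208.
SE_no-fpc = √(s²/n) = 2.4043647; SE_fpc = √((1−f)s²/n) = 2.2263273.
Ratio = √(1−f) = 0.92595244.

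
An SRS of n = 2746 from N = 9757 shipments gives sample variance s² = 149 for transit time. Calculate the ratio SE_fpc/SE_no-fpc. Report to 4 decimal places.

f = n/N = 2746/9757 = 0.28143897.
SE_no-fpc = √(s²/n) = 0.23293935; SE_fpc = √((1−f)s²/n) = 0.19745798.
Ratio = √(1−f) = 0.84767979.

0.8477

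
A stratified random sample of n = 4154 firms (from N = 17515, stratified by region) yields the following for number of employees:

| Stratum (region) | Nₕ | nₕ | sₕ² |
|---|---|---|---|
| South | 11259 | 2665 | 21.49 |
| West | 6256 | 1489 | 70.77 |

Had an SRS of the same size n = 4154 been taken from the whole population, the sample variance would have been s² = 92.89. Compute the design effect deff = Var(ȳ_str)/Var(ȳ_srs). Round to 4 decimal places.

Var(ȳ_str) = Σ Wₕ²(1−fₕ)sₕ²/nₕ with Wₕ = Nₕ/17515:
  South: (11259/17515)²·(1−2665/11259)·21.49/2665 = 0.0025433966
  West: (6256/17515)²·(1−1489/6256)·70.77/1489 = 0.0046203631
  → Var(ȳ_str) = 0.0071637597.
Var(ȳ_srs) = (1 − 4154/17515)·92.89/4154 = 0.017058125.
deff = 0.0071637597 / 0.017058125 = 0.4200.

0.4200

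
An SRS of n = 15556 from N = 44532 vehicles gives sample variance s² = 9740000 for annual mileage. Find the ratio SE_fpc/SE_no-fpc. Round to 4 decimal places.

0.8066

f = n/N = 15556/44532 = 0.34932184.
SE_no-fpc = √(s²/n) = 25.022489; SE_fpc = √((1−f)s²/n) = 20.184297.
Ratio = √(1−f) = 0.80664624.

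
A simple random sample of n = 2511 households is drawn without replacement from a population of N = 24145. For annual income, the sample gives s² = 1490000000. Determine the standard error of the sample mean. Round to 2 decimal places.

729.16

Under SRS without replacement, Var(ȳ) = (1 − f)·s²/n with f = n/N = 2511/24145 = 0.10399669.
Var(ȳ) = (1 − 0.10399669)·1490000000/2511 = 0.89600331·593389.09 = 531678.59.
SE(ȳ) = √(531678.59) = 729.16.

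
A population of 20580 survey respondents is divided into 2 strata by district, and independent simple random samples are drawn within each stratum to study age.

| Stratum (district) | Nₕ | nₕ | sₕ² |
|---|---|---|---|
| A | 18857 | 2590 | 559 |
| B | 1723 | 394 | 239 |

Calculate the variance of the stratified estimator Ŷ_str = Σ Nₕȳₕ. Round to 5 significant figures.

6.7594 × 10^7

Var(Ŷ_str) = Σₕ Nₕ²(1 − fₕ)sₕ²/nₕ.
A: 18857²·(1 − 2590/18857)·559/2590 = 6.6205201 × 10^7.
B: 1723²·(1 − 394/1723)·239/394 = 1.389031 × 10^6.
Sum = 6.7594232 × 10^7.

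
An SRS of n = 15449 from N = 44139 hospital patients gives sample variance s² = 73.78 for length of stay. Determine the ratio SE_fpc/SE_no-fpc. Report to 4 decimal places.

0.8062

f = n/N = 15449/44139 = 0.35000793.
SE_no-fpc = √(s²/n) = 0.069106538; SE_fpc = √((1−f)s²/n) = 0.055715133.
Ratio = √(1−f) = 0.80622086.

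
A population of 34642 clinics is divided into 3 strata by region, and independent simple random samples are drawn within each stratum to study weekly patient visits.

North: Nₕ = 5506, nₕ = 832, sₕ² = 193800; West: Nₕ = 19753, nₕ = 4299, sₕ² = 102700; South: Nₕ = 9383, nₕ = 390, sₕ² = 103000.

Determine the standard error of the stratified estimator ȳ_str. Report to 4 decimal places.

5.4444

Var(ȳ_str) = Σₕ Wₕ²(1 − fₕ)sₕ²/nₕ with Wₕ = Nₕ/N, N = 34642.
North: Wₕ = 0.15894002; term = 0.15894002²·(1 − 0.15110788)·193800/832 = 4.9951605.
West: Wₕ = 0.57020380; term = 0.57020380²·(1 − 0.21763783)·102700/4299 = 6.0767456.
South: Wₕ = 0.27085619; term = 0.27085619²·(1 − 0.04156453)·103000/390 = 18.570047.
Sum = 29.641953.
SE = √(29.641953) = 5.4444.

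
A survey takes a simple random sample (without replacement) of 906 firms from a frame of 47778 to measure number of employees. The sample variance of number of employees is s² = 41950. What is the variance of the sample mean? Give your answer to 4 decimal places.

Under SRS without replacement, Var(ȳ) = (1 − f)·s²/n with f = n/N = 906/47778 = 0.01896270.
Var(ȳ) = (1 − 0.01896270)·41950/906 = 0.98103730·46.302428 = 45.424409.

45.4244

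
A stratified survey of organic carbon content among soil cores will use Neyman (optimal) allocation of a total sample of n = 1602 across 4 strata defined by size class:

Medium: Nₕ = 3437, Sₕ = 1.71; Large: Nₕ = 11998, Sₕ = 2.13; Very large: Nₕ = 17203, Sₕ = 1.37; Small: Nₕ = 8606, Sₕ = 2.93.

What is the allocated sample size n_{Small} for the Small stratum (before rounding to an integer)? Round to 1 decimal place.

503.6

Neyman allocation: nₕ = n·NₕSₕ / Σⱼ NⱼSⱼ.
Σ NⱼSⱼ = 3437·1.71 + 11998·2.13 + 17203·1.37 + 8606·2.93 = 80216.7.
n_{Small} = 1602·8606·2.93 / 80216.7 = 503.6.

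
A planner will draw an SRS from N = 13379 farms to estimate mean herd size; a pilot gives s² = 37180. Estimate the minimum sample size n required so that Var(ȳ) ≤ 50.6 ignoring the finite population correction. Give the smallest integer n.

735

Without fpc, n₀ = s²/D = 37180/50.6 = 734.7826.
Rounding up, n = 735.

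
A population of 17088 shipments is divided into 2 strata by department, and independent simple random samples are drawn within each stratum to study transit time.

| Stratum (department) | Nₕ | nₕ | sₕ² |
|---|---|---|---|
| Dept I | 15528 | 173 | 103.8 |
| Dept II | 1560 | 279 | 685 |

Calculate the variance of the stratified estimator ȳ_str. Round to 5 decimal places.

Var(ȳ_str) = Σₕ Wₕ²(1 − fₕ)sₕ²/nₕ with Wₕ = Nₕ/N, N = 17088.
Dept I: Wₕ = 0.90870787; term = 0.90870787²·(1 − 0.01114116)·103.8/173 = 0.4899301.
Dept II: Wₕ = 0.09129213; term = 0.09129213²·(1 − 0.17884615)·685/279 = 0.016802644.
Sum = 0.50673274.

0.50673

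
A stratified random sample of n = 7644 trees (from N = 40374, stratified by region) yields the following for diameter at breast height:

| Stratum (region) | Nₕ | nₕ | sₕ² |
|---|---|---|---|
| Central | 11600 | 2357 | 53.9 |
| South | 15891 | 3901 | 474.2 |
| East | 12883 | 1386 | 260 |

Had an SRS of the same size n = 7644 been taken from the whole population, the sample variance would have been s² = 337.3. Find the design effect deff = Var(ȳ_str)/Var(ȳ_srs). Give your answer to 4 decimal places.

0.9158

Var(ȳ_str) = Σ Wₕ²(1−fₕ)sₕ²/nₕ with Wₕ = Nₕ/40374:
  Central: (11600/40374)²·(1−2357/11600)·53.9/2357 = 0.0015041688
  South: (15891/40374)²·(1−3901/15891)·474.2/3901 = 0.014208638
  East: (12883/40374)²·(1−1386/12883)·260/1386 = 0.017045435
  → Var(ȳ_str) = 0.032758242.
Var(ȳ_srs) = (1 − 7644/40374)·337.3/7644 = 0.035771725.
deff = 0.032758242 / 0.035771725 = 0.9158.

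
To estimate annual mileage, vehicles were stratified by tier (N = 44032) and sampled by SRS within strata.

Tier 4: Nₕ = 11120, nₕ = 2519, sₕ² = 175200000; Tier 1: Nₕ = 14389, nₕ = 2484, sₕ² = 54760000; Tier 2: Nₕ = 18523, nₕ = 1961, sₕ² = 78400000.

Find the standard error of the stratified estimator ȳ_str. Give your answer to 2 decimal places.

108.19

Var(ȳ_str) = Σₕ Wₕ²(1 − fₕ)sₕ²/nₕ with Wₕ = Nₕ/N, N = 44032.
Tier 4: Wₕ = 0.25254360; term = 0.25254360²·(1 − 0.22652878)·175200000/2519 = 3431.0168.
Tier 1: Wₕ = 0.32678507; term = 0.32678507²·(1 − 0.17263187)·54760000/2484 = 1947.7582.
Tier 2: Wₕ = 0.42067133; term = 0.42067133²·(1 − 0.10586838)·78400000/1961 = 6325.95.
Sum = 11704.725.
SE = √(11704.725) = 108.19.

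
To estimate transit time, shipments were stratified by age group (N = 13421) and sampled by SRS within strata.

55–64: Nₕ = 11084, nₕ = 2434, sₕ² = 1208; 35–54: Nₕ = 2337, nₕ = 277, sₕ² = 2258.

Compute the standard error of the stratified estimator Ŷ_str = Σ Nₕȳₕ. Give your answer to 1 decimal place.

9318.1

Var(Ŷ_str) = Σₕ Nₕ²(1 − fₕ)sₕ²/nₕ.
55–64: 11084²·(1 − 2434/11084)·1208/2434 = 4.7583785 × 10^7.
35–54: 2337²·(1 − 277/2337)·2258/277 = 3.9243714 × 10^7.
Sum = 8.6827499 × 10^7.
SE = √(8.6827499 × 10^7) = 9318.1.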